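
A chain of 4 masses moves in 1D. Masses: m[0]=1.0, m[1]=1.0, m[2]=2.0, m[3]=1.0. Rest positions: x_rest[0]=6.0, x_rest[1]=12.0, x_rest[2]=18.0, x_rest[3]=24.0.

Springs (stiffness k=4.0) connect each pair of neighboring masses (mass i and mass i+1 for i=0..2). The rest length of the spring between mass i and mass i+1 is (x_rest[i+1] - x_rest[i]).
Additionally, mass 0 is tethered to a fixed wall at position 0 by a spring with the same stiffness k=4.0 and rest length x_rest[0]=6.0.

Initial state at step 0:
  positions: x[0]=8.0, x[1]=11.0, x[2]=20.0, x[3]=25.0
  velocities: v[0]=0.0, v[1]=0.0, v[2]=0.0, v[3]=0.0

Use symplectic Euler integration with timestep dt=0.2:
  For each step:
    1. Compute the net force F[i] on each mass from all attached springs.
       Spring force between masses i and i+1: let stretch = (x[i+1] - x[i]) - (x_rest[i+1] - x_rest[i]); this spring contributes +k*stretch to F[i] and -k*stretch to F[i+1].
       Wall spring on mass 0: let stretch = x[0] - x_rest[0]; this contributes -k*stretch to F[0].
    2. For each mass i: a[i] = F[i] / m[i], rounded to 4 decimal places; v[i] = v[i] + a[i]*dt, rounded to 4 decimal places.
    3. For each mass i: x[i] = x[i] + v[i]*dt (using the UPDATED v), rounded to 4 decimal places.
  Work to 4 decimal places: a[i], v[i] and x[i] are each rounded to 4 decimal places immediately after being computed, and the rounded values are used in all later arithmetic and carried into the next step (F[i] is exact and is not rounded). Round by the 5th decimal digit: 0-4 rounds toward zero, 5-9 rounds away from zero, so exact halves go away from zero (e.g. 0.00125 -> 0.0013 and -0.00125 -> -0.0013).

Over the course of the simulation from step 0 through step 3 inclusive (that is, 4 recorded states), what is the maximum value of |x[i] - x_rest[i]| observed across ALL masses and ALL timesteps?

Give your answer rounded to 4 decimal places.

Step 0: x=[8.0000 11.0000 20.0000 25.0000] v=[0.0000 0.0000 0.0000 0.0000]
Step 1: x=[7.2000 11.9600 19.6800 25.1600] v=[-4.0000 4.8000 -1.6000 0.8000]
Step 2: x=[6.0096 13.3936 19.1808 25.4032] v=[-5.9520 7.1680 -2.4960 1.2160]
Step 3: x=[5.0391 14.5717 18.7164 25.6108] v=[-4.8525 5.8906 -2.3219 1.0381]
Max displacement = 2.5717

Answer: 2.5717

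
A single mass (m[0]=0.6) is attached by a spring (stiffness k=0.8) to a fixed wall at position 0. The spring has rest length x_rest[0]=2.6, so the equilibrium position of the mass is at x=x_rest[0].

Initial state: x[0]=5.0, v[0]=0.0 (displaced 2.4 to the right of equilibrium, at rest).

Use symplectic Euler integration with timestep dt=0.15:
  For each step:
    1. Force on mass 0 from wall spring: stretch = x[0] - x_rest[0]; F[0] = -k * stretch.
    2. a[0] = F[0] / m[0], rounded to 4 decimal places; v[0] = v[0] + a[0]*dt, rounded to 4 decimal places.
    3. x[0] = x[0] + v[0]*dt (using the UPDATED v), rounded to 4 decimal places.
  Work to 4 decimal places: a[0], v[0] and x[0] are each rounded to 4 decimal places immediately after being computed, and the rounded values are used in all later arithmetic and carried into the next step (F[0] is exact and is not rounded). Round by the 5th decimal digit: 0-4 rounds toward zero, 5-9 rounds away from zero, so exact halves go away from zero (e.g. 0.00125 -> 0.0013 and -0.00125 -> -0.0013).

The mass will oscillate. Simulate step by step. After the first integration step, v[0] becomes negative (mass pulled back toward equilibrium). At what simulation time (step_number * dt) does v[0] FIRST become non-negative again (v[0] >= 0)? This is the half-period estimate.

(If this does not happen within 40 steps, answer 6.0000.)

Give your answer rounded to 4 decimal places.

Answer: 2.8500

Derivation:
Step 0: x=[5.0000] v=[0.0000]
Step 1: x=[4.9280] v=[-0.4800]
Step 2: x=[4.7862] v=[-0.9456]
Step 3: x=[4.5788] v=[-1.3828]
Step 4: x=[4.3120] v=[-1.7786]
Step 5: x=[3.9939] v=[-2.1210]
Step 6: x=[3.6339] v=[-2.3998]
Step 7: x=[3.2429] v=[-2.6066]
Step 8: x=[2.8326] v=[-2.7352]
Step 9: x=[2.4153] v=[-2.7817]
Step 10: x=[2.0036] v=[-2.7448]
Step 11: x=[1.6098] v=[-2.6255]
Step 12: x=[1.2457] v=[-2.4275]
Step 13: x=[0.9222] v=[-2.1566]
Step 14: x=[0.6491] v=[-1.8210]
Step 15: x=[0.4345] v=[-1.4308]
Step 16: x=[0.2848] v=[-0.9977]
Step 17: x=[0.2046] v=[-0.5347]
Step 18: x=[0.1963] v=[-0.0556]
Step 19: x=[0.2601] v=[0.4251]
First v>=0 after going negative at step 19, time=2.8500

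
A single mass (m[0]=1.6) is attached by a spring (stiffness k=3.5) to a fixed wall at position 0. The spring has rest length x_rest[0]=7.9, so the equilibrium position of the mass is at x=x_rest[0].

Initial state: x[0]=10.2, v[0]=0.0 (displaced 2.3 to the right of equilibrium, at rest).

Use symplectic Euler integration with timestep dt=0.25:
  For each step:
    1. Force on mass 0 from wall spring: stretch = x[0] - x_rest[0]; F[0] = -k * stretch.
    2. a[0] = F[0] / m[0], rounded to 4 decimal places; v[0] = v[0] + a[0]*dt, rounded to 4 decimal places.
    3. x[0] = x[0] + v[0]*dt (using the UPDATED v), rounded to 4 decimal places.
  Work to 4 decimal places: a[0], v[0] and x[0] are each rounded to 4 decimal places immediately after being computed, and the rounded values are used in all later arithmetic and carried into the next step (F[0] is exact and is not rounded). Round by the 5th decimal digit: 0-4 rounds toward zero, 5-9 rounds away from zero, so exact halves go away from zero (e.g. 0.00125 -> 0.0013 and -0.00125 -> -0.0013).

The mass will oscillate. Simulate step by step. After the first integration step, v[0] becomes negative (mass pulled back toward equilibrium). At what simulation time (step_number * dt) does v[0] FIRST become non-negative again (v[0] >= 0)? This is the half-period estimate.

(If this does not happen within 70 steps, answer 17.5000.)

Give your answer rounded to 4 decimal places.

Answer: 2.2500

Derivation:
Step 0: x=[10.2000] v=[0.0000]
Step 1: x=[9.8856] v=[-1.2578]
Step 2: x=[9.2997] v=[-2.3437]
Step 3: x=[8.5224] v=[-3.1092]
Step 4: x=[7.6600] v=[-3.4496]
Step 5: x=[6.8304] v=[-3.3184]
Step 6: x=[6.1470] v=[-2.7335]
Step 7: x=[5.7033] v=[-1.7748]
Step 8: x=[5.5599] v=[-0.5735]
Step 9: x=[5.7365] v=[0.7063]
First v>=0 after going negative at step 9, time=2.2500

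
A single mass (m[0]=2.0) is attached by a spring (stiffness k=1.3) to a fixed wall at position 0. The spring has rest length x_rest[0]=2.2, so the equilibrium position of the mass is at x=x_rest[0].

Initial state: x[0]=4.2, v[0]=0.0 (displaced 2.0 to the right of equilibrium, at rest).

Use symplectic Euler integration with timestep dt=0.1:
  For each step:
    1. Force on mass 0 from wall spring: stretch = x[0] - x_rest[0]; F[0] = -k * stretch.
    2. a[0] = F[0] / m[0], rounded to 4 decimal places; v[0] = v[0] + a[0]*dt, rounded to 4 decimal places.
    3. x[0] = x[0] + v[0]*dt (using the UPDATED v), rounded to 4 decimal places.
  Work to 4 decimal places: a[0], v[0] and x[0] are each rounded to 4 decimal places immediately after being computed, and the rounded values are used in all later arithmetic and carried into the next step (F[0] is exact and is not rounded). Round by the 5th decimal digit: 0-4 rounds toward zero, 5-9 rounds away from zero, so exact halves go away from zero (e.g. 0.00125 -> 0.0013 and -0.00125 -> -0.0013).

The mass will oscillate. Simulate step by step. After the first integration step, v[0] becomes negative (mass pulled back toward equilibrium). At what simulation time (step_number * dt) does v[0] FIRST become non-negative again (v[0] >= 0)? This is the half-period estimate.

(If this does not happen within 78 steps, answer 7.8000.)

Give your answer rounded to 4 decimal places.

Step 0: x=[4.2000] v=[0.0000]
Step 1: x=[4.1870] v=[-0.1300]
Step 2: x=[4.1611] v=[-0.2592]
Step 3: x=[4.1224] v=[-0.3867]
Step 4: x=[4.0712] v=[-0.5117]
Step 5: x=[4.0079] v=[-0.6333]
Step 6: x=[3.9328] v=[-0.7508]
Step 7: x=[3.8465] v=[-0.8634]
Step 8: x=[3.7495] v=[-0.9704]
Step 9: x=[3.6424] v=[-1.0711]
Step 10: x=[3.5259] v=[-1.1649]
Step 11: x=[3.4008] v=[-1.2511]
Step 12: x=[3.2679] v=[-1.3292]
Step 13: x=[3.1280] v=[-1.3986]
Step 14: x=[2.9821] v=[-1.4589]
Step 15: x=[2.8311] v=[-1.5097]
Step 16: x=[2.6760] v=[-1.5507]
Step 17: x=[2.5178] v=[-1.5816]
Step 18: x=[2.3576] v=[-1.6023]
Step 19: x=[2.1964] v=[-1.6125]
Step 20: x=[2.0352] v=[-1.6123]
Step 21: x=[1.8750] v=[-1.6016]
Step 22: x=[1.7170] v=[-1.5805]
Step 23: x=[1.5621] v=[-1.5491]
Step 24: x=[1.4113] v=[-1.5076]
Step 25: x=[1.2657] v=[-1.4563]
Step 26: x=[1.1261] v=[-1.3956]
Step 27: x=[0.9935] v=[-1.3258]
Step 28: x=[0.8688] v=[-1.2474]
Step 29: x=[0.7527] v=[-1.1609]
Step 30: x=[0.6460] v=[-1.0668]
Step 31: x=[0.5494] v=[-0.9658]
Step 32: x=[0.4636] v=[-0.8585]
Step 33: x=[0.3890] v=[-0.7456]
Step 34: x=[0.3262] v=[-0.6279]
Step 35: x=[0.2756] v=[-0.5061]
Step 36: x=[0.2375] v=[-0.3810]
Step 37: x=[0.2122] v=[-0.2534]
Step 38: x=[0.1998] v=[-0.1242]
Step 39: x=[0.2004] v=[0.0058]
First v>=0 after going negative at step 39, time=3.9000

Answer: 3.9000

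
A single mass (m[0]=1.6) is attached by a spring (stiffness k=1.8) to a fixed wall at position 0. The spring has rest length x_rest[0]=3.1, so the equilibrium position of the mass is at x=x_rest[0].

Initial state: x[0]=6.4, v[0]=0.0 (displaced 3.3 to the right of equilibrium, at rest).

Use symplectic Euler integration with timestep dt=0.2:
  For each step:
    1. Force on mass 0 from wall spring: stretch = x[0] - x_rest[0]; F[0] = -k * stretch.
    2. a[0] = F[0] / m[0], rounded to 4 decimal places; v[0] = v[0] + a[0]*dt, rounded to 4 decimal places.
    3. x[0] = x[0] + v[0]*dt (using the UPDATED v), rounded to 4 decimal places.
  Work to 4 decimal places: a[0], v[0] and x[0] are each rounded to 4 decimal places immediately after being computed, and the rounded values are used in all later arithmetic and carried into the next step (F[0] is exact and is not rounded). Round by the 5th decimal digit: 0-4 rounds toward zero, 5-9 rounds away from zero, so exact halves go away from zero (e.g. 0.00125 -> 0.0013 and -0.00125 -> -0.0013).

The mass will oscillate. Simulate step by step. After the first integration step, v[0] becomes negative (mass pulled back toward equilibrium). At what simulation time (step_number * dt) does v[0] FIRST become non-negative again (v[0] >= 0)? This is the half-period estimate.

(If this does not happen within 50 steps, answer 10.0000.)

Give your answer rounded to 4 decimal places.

Answer: 3.0000

Derivation:
Step 0: x=[6.4000] v=[0.0000]
Step 1: x=[6.2515] v=[-0.7425]
Step 2: x=[5.9612] v=[-1.4516]
Step 3: x=[5.5421] v=[-2.0954]
Step 4: x=[5.0131] v=[-2.6449]
Step 5: x=[4.3980] v=[-3.0753]
Step 6: x=[3.7245] v=[-3.3674]
Step 7: x=[3.0229] v=[-3.5079]
Step 8: x=[2.3248] v=[-3.4906]
Step 9: x=[1.6616] v=[-3.3162]
Step 10: x=[1.0631] v=[-2.9926]
Step 11: x=[0.5562] v=[-2.5343]
Step 12: x=[0.1638] v=[-1.9619]
Step 13: x=[-0.0965] v=[-1.3013]
Step 14: x=[-0.2129] v=[-0.5821]
Step 15: x=[-0.1802] v=[0.1633]
First v>=0 after going negative at step 15, time=3.0000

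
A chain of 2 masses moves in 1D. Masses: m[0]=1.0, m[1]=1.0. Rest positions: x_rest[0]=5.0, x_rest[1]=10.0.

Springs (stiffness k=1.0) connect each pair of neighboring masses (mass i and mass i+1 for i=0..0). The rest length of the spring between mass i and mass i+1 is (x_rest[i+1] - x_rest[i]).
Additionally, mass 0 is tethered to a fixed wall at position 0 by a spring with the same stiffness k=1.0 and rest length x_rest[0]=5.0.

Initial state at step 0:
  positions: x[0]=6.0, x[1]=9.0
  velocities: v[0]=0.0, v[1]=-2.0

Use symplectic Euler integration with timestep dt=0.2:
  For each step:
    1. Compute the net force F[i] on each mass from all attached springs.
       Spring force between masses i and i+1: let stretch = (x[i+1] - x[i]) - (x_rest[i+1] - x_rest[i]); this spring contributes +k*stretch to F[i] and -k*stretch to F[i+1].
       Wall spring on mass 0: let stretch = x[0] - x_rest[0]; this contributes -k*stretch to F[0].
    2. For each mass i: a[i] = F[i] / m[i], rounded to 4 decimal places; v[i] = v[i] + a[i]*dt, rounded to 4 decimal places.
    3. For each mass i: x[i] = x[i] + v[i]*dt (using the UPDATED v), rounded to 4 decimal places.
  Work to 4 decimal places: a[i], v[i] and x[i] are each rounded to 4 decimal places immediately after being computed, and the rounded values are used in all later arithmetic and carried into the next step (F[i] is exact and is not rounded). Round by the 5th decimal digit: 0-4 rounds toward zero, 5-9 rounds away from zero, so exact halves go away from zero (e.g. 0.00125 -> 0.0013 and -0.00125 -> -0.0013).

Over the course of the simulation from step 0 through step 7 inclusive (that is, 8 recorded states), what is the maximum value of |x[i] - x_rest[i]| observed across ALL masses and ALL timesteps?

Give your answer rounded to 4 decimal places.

Answer: 1.7633

Derivation:
Step 0: x=[6.0000 9.0000] v=[0.0000 -2.0000]
Step 1: x=[5.8800 8.6800] v=[-0.6000 -1.6000]
Step 2: x=[5.6368 8.4480] v=[-1.2160 -1.1600]
Step 3: x=[5.2806 8.3036] v=[-1.7811 -0.7222]
Step 4: x=[4.8341 8.2382] v=[-2.2326 -0.3268]
Step 5: x=[4.3304 8.2367] v=[-2.5186 -0.0076]
Step 6: x=[3.8097 8.2789] v=[-2.6034 0.2111]
Step 7: x=[3.3154 8.3424] v=[-2.4715 0.3173]
Max displacement = 1.7633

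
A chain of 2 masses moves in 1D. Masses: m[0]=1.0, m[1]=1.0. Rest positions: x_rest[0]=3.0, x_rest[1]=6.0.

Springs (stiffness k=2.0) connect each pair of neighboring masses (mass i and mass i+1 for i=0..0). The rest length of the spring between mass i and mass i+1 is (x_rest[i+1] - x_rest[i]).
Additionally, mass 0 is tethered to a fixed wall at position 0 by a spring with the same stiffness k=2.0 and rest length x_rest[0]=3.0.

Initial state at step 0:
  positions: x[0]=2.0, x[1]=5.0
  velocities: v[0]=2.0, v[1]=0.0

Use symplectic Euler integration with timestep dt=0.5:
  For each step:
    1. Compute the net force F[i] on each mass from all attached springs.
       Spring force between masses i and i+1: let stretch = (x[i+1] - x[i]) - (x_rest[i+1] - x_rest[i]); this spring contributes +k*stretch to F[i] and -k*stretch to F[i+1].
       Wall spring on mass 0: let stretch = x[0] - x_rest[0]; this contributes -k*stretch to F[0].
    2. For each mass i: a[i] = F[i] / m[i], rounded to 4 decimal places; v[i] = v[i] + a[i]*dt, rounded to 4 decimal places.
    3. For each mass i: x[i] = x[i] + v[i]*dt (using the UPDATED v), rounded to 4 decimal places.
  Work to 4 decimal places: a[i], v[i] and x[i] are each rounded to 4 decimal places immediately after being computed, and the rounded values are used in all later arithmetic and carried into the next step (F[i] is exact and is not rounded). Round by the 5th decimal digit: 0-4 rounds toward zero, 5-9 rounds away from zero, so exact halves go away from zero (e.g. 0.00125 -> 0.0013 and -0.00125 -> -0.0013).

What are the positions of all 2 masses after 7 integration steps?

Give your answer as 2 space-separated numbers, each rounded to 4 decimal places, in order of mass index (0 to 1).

Step 0: x=[2.0000 5.0000] v=[2.0000 0.0000]
Step 1: x=[3.5000 5.0000] v=[3.0000 0.0000]
Step 2: x=[4.0000 5.7500] v=[1.0000 1.5000]
Step 3: x=[3.3750 7.1250] v=[-1.2500 2.7500]
Step 4: x=[2.9375 8.1250] v=[-0.8750 2.0000]
Step 5: x=[3.6250 8.0313] v=[1.3750 -0.1875]
Step 6: x=[4.7032 7.2344] v=[2.1563 -1.5938]
Step 7: x=[4.6954 6.6719] v=[-0.0157 -1.1250]

Answer: 4.6954 6.6719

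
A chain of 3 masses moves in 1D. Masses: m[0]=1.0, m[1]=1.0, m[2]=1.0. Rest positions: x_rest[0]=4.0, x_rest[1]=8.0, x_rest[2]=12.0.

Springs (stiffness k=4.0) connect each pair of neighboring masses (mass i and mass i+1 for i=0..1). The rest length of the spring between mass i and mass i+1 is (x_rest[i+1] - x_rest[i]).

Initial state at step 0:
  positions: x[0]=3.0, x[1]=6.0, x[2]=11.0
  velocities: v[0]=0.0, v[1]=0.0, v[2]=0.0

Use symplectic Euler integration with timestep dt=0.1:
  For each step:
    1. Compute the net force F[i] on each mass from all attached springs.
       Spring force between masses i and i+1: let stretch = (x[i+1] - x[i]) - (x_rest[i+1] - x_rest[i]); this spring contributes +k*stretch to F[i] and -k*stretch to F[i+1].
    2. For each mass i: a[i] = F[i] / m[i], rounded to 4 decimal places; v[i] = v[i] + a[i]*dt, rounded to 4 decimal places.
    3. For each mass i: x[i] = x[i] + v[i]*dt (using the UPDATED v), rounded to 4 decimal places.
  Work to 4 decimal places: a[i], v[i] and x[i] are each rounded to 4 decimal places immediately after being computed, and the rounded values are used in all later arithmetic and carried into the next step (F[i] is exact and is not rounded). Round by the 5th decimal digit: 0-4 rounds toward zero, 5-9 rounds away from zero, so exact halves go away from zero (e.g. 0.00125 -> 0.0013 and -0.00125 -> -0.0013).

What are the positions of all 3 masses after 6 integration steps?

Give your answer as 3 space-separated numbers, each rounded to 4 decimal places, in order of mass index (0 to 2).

Step 0: x=[3.0000 6.0000 11.0000] v=[0.0000 0.0000 0.0000]
Step 1: x=[2.9600 6.0800 10.9600] v=[-0.4000 0.8000 -0.4000]
Step 2: x=[2.8848 6.2304 10.8848] v=[-0.7520 1.5040 -0.7520]
Step 3: x=[2.7834 6.4332 10.7834] v=[-1.0138 2.0275 -1.0138]
Step 4: x=[2.6680 6.6640 10.6680] v=[-1.1539 2.3077 -1.1539]
Step 5: x=[2.5525 6.8951 10.5525] v=[-1.1555 2.3109 -1.1555]
Step 6: x=[2.4507 7.0988 10.4507] v=[-1.0185 2.0368 -1.0185]

Answer: 2.4507 7.0988 10.4507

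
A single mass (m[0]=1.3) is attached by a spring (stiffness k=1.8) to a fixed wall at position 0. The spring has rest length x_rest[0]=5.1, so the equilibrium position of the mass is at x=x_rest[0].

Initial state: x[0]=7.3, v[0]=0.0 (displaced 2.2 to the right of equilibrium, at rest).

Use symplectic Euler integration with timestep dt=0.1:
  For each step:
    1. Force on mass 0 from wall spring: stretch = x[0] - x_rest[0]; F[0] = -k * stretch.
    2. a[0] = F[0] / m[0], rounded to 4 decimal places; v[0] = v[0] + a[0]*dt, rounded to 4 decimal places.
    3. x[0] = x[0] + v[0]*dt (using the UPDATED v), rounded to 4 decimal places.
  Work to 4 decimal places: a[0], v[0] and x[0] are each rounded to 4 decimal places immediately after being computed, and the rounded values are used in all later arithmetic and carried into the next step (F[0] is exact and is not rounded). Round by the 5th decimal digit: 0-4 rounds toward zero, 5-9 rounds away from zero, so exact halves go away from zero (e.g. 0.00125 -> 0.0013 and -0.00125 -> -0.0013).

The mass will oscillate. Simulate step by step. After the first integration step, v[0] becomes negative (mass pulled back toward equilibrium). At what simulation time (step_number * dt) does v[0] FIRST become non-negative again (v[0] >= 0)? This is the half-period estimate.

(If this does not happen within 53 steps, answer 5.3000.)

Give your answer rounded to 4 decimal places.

Step 0: x=[7.3000] v=[0.0000]
Step 1: x=[7.2695] v=[-0.3046]
Step 2: x=[7.2090] v=[-0.6050]
Step 3: x=[7.1193] v=[-0.8970]
Step 4: x=[7.0016] v=[-1.1766]
Step 5: x=[6.8576] v=[-1.4399]
Step 6: x=[6.6893] v=[-1.6833]
Step 7: x=[6.4990] v=[-1.9034]
Step 8: x=[6.2893] v=[-2.0971]
Step 9: x=[6.0631] v=[-2.2618]
Step 10: x=[5.8236] v=[-2.3952]
Step 11: x=[5.5741] v=[-2.4954]
Step 12: x=[5.3180] v=[-2.5610]
Step 13: x=[5.0589] v=[-2.5912]
Step 14: x=[4.8004] v=[-2.5855]
Step 15: x=[4.5460] v=[-2.5440]
Step 16: x=[4.2993] v=[-2.4673]
Step 17: x=[4.0637] v=[-2.3564]
Step 18: x=[3.8424] v=[-2.2129]
Step 19: x=[3.6385] v=[-2.0388]
Step 20: x=[3.4549] v=[-1.8364]
Step 21: x=[3.2940] v=[-1.6086]
Step 22: x=[3.1582] v=[-1.3585]
Step 23: x=[3.0492] v=[-1.0896]
Step 24: x=[2.9686] v=[-0.8056]
Step 25: x=[2.9176] v=[-0.5105]
Step 26: x=[2.8968] v=[-0.2083]
Step 27: x=[2.9065] v=[0.0968]
First v>=0 after going negative at step 27, time=2.7000

Answer: 2.7000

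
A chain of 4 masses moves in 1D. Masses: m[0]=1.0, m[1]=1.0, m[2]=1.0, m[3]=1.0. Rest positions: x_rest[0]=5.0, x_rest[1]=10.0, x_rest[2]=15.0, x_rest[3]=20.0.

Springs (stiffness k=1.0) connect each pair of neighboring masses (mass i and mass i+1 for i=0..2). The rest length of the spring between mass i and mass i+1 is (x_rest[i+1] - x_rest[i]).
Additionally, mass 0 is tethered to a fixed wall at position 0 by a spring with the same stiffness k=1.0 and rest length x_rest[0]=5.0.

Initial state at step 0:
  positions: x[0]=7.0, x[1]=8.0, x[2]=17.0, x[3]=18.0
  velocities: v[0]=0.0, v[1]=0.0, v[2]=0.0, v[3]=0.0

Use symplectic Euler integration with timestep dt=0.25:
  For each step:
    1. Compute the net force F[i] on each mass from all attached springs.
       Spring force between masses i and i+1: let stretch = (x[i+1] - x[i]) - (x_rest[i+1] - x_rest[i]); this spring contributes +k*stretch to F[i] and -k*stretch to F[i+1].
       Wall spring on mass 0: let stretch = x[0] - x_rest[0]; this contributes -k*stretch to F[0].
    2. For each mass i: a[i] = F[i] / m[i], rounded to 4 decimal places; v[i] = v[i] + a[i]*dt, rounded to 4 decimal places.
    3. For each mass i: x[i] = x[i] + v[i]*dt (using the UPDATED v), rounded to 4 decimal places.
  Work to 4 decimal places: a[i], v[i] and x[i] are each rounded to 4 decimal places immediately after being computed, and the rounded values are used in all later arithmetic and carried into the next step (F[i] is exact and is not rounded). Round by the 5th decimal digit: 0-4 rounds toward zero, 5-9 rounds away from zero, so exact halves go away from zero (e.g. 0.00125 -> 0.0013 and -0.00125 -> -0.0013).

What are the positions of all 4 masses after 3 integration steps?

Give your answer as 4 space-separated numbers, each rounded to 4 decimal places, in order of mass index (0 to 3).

Answer: 5.1235 10.4404 14.5230 19.2754

Derivation:
Step 0: x=[7.0000 8.0000 17.0000 18.0000] v=[0.0000 0.0000 0.0000 0.0000]
Step 1: x=[6.6250 8.5000 16.5000 18.2500] v=[-1.5000 2.0000 -2.0000 1.0000]
Step 2: x=[5.9531 9.3828 15.6094 18.7031] v=[-2.6875 3.5313 -3.5625 1.8125]
Step 3: x=[5.1235 10.4404 14.5230 19.2754] v=[-3.3184 4.2305 -4.3457 2.2891]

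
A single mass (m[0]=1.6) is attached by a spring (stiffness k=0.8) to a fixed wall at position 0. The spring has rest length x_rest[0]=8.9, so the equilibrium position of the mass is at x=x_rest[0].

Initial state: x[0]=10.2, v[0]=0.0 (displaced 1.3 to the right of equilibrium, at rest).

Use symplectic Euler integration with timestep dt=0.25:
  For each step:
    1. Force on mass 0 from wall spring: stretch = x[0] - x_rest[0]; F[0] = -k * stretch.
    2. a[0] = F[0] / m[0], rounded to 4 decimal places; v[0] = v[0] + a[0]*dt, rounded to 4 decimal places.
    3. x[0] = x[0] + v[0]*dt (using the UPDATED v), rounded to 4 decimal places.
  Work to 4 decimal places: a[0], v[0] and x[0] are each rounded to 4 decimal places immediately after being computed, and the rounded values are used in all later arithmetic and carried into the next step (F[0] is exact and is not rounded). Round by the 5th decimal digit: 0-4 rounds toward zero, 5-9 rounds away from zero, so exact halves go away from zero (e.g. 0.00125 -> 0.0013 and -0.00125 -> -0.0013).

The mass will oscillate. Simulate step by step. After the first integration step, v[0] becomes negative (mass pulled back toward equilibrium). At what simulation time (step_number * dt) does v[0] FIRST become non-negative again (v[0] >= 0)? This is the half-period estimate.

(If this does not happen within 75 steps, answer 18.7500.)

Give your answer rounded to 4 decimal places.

Step 0: x=[10.2000] v=[0.0000]
Step 1: x=[10.1594] v=[-0.1625]
Step 2: x=[10.0794] v=[-0.3199]
Step 3: x=[9.9626] v=[-0.4673]
Step 4: x=[9.8126] v=[-0.6001]
Step 5: x=[9.6341] v=[-0.7142]
Step 6: x=[9.4326] v=[-0.8060]
Step 7: x=[9.2145] v=[-0.8726]
Step 8: x=[8.9865] v=[-0.9119]
Step 9: x=[8.7558] v=[-0.9227]
Step 10: x=[8.5296] v=[-0.9047]
Step 11: x=[8.3150] v=[-0.8584]
Step 12: x=[8.1187] v=[-0.7853]
Step 13: x=[7.9468] v=[-0.6876]
Step 14: x=[7.8047] v=[-0.5685]
Step 15: x=[7.6968] v=[-0.4316]
Step 16: x=[7.6265] v=[-0.2812]
Step 17: x=[7.5960] v=[-0.1220]
Step 18: x=[7.6063] v=[0.0410]
First v>=0 after going negative at step 18, time=4.5000

Answer: 4.5000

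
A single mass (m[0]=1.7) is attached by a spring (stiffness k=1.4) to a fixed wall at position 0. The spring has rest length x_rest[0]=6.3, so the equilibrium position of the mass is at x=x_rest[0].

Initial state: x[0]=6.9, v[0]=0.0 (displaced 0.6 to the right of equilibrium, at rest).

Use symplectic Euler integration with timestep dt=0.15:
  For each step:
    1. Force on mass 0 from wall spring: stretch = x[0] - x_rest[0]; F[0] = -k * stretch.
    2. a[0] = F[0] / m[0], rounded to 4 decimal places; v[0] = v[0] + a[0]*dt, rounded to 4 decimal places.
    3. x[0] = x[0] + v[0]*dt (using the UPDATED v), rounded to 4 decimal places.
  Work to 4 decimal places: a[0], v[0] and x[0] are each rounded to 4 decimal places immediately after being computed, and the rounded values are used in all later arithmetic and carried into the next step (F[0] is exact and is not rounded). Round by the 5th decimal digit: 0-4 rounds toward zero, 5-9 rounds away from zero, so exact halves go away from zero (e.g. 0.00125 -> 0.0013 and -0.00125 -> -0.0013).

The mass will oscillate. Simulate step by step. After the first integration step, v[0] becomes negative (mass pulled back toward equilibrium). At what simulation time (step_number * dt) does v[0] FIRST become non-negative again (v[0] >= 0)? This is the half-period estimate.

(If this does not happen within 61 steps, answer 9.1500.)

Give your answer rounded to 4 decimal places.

Step 0: x=[6.9000] v=[0.0000]
Step 1: x=[6.8889] v=[-0.0741]
Step 2: x=[6.8669] v=[-0.1469]
Step 3: x=[6.8344] v=[-0.2169]
Step 4: x=[6.7920] v=[-0.2829]
Step 5: x=[6.7404] v=[-0.3437]
Step 6: x=[6.6807] v=[-0.3981]
Step 7: x=[6.6139] v=[-0.4451]
Step 8: x=[6.5413] v=[-0.4839]
Step 9: x=[6.4642] v=[-0.5137]
Step 10: x=[6.3841] v=[-0.5340]
Step 11: x=[6.3024] v=[-0.5444]
Step 12: x=[6.2207] v=[-0.5447]
Step 13: x=[6.1405] v=[-0.5349]
Step 14: x=[6.0632] v=[-0.5152]
Step 15: x=[5.9903] v=[-0.4860]
Step 16: x=[5.9231] v=[-0.4478]
Step 17: x=[5.8629] v=[-0.4012]
Step 18: x=[5.8108] v=[-0.3472]
Step 19: x=[5.7678] v=[-0.2868]
Step 20: x=[5.7346] v=[-0.2211]
Step 21: x=[5.7119] v=[-0.1513]
Step 22: x=[5.7001] v=[-0.0787]
Step 23: x=[5.6994] v=[-0.0046]
Step 24: x=[5.7098] v=[0.0696]
First v>=0 after going negative at step 24, time=3.6000

Answer: 3.6000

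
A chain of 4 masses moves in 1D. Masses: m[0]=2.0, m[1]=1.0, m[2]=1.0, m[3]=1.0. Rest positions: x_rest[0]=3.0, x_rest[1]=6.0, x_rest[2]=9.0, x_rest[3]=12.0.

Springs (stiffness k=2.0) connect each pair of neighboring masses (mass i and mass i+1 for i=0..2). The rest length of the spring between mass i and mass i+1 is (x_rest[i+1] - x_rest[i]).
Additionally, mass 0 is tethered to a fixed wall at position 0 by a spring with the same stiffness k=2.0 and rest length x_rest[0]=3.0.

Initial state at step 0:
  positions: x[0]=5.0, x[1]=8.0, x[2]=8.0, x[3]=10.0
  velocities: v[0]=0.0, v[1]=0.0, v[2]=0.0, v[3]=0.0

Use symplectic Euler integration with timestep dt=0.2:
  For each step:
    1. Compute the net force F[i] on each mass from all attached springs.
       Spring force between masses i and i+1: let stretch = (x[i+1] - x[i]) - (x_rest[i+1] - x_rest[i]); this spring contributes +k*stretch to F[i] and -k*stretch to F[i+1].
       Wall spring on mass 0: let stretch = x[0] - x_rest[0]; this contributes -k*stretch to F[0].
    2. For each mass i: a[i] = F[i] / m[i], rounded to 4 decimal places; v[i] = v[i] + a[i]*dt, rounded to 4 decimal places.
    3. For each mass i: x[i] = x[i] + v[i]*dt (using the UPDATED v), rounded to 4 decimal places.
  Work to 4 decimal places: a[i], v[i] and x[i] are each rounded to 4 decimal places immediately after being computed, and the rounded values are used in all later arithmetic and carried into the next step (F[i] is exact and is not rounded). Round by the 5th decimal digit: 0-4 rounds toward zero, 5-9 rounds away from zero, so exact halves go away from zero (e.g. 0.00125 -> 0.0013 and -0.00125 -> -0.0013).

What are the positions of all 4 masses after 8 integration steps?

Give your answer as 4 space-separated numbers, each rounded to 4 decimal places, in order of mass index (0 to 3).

Answer: 2.1456 5.0542 9.2537 13.0344

Derivation:
Step 0: x=[5.0000 8.0000 8.0000 10.0000] v=[0.0000 0.0000 0.0000 0.0000]
Step 1: x=[4.9200 7.7600 8.1600 10.0800] v=[-0.4000 -1.2000 0.8000 0.4000]
Step 2: x=[4.7568 7.3248 8.4416 10.2464] v=[-0.8160 -2.1760 1.4080 0.8320]
Step 3: x=[4.5060 6.7735 8.7782 10.5084] v=[-1.2538 -2.7565 1.6832 1.3101]
Step 4: x=[4.1657 6.2012 9.0929 10.8720] v=[-1.7015 -2.8616 1.5734 1.8180]
Step 5: x=[3.7402 5.6974 9.3186 11.3333] v=[-2.1275 -2.5191 1.1284 2.3064]
Step 6: x=[3.2434 5.3267 9.4158 11.8734] v=[-2.4841 -1.8535 0.4858 2.7005]
Step 7: x=[2.7002 5.1165 9.3824 12.4569] v=[-2.7161 -1.0512 -0.1668 2.9175]
Step 8: x=[2.1456 5.0542 9.2537 13.0344] v=[-2.7729 -0.3114 -0.6434 2.8877]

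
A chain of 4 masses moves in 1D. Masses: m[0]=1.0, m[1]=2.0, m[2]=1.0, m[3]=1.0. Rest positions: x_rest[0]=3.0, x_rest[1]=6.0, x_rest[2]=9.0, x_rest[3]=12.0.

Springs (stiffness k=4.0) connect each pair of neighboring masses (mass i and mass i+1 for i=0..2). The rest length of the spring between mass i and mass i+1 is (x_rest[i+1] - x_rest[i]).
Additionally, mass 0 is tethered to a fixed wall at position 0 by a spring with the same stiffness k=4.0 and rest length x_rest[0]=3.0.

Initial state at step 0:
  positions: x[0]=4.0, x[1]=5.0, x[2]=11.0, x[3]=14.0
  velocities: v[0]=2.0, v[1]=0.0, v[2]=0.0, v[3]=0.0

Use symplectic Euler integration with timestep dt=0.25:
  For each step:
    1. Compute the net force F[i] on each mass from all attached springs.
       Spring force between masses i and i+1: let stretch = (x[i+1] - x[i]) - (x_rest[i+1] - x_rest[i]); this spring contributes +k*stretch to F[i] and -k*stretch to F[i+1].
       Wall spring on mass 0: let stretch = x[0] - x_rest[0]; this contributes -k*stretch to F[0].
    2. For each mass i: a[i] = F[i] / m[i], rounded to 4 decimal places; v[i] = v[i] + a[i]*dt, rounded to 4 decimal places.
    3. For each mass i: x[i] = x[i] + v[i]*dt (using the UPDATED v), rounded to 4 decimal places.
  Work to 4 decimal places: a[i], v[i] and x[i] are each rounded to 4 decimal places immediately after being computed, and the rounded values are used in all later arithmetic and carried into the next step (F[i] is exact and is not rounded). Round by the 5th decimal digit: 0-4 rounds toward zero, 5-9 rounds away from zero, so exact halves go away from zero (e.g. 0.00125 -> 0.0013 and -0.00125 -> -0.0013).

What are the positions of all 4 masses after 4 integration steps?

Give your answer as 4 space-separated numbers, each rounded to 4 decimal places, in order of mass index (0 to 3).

Answer: 2.5001 7.8517 9.0528 12.3047

Derivation:
Step 0: x=[4.0000 5.0000 11.0000 14.0000] v=[2.0000 0.0000 0.0000 0.0000]
Step 1: x=[3.7500 5.6250 10.2500 14.0000] v=[-1.0000 2.5000 -3.0000 0.0000]
Step 2: x=[3.0313 6.5938 9.2813 13.8125] v=[-2.8750 3.8750 -3.8750 -0.7500]
Step 3: x=[2.4454 7.4532 8.7735 13.2422] v=[-2.3438 3.4375 -2.0313 -2.2812]
Step 4: x=[2.5001 7.8517 9.0528 12.3047] v=[0.2186 1.5938 1.1171 -3.7499]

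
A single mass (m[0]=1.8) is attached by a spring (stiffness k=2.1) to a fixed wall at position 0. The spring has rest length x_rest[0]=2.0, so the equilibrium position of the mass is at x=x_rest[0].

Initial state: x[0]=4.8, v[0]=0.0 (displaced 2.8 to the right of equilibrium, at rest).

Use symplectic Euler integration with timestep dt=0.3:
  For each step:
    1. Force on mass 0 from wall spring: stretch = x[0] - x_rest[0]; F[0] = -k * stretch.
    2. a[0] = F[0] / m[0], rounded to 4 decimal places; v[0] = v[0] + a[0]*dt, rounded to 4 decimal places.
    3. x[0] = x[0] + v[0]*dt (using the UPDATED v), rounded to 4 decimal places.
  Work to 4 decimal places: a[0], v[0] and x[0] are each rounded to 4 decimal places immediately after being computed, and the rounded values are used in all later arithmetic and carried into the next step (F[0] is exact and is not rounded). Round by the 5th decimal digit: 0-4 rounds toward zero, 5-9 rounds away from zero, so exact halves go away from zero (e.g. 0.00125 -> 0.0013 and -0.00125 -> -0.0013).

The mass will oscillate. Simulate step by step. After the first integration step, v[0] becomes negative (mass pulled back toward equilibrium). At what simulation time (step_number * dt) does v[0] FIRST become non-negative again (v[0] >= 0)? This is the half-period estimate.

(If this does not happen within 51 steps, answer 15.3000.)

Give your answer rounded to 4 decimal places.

Step 0: x=[4.8000] v=[0.0000]
Step 1: x=[4.5060] v=[-0.9800]
Step 2: x=[3.9489] v=[-1.8571]
Step 3: x=[3.1871] v=[-2.5392]
Step 4: x=[2.3007] v=[-2.9547]
Step 5: x=[1.3827] v=[-3.0599]
Step 6: x=[0.5296] v=[-2.8438]
Step 7: x=[-0.1692] v=[-2.3292]
Step 8: x=[-0.6402] v=[-1.5700]
Step 9: x=[-0.8340] v=[-0.6459]
Step 10: x=[-0.7302] v=[0.3460]
First v>=0 after going negative at step 10, time=3.0000

Answer: 3.0000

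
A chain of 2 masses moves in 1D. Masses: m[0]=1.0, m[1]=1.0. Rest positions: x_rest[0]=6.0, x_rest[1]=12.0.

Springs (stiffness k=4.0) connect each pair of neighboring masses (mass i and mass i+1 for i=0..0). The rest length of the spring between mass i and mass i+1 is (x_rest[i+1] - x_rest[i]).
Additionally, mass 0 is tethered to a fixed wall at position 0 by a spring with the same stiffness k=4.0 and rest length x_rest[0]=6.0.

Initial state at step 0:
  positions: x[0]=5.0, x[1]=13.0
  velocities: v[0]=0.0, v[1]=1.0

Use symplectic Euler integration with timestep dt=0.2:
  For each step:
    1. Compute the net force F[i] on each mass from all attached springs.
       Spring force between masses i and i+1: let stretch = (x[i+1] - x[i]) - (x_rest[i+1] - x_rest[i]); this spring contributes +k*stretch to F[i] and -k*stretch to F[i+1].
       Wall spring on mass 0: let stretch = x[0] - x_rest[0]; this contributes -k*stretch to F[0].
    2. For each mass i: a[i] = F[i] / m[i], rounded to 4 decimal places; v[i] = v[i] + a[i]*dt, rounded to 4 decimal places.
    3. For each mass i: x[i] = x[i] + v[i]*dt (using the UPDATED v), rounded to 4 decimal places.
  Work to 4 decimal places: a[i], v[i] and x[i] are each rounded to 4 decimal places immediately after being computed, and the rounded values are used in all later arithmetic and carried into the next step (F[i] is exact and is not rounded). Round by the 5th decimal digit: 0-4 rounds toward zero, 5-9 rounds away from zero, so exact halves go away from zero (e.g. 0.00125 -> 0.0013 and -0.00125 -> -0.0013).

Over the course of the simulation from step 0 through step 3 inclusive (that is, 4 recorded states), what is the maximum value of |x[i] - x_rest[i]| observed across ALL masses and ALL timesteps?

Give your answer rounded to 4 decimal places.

Answer: 1.0547

Derivation:
Step 0: x=[5.0000 13.0000] v=[0.0000 1.0000]
Step 1: x=[5.4800 12.8800] v=[2.4000 -0.6000]
Step 2: x=[6.2672 12.5360] v=[3.9360 -1.7200]
Step 3: x=[7.0547 12.1490] v=[3.9373 -1.9350]
Max displacement = 1.0547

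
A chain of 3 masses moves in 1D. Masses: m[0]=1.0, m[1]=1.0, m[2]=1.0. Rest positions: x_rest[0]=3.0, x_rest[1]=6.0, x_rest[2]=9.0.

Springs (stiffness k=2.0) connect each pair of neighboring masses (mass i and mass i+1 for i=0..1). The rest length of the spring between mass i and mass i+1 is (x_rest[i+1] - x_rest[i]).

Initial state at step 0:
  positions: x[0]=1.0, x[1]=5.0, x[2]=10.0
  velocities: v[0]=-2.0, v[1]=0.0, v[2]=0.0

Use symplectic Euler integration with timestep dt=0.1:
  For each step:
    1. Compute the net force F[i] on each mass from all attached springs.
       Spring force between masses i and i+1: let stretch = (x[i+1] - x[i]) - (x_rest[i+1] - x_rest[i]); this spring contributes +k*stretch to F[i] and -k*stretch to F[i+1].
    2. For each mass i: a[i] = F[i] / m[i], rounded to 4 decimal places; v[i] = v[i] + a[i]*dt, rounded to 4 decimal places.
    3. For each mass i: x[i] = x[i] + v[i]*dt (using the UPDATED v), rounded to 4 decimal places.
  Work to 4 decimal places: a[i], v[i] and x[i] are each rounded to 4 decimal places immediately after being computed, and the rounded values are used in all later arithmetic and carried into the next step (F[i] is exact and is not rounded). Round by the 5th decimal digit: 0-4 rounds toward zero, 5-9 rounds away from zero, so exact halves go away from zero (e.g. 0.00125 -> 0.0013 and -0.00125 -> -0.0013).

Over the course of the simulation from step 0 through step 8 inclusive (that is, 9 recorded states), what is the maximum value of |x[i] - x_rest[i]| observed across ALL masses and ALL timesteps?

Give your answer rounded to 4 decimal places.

Step 0: x=[1.0000 5.0000 10.0000] v=[-2.0000 0.0000 0.0000]
Step 1: x=[0.8200 5.0200 9.9600] v=[-1.8000 0.2000 -0.4000]
Step 2: x=[0.6640 5.0548 9.8812] v=[-1.5600 0.3480 -0.7880]
Step 3: x=[0.5358 5.0983 9.7659] v=[-1.2818 0.4351 -1.1533]
Step 4: x=[0.4389 5.1439 9.6172] v=[-0.9693 0.4561 -1.4868]
Step 5: x=[0.3761 5.1849 9.4391] v=[-0.6283 0.4098 -1.7815]
Step 6: x=[0.3495 5.2148 9.2359] v=[-0.2665 0.2989 -2.0323]
Step 7: x=[0.3602 5.2278 9.0123] v=[0.1066 0.1301 -2.2365]
Step 8: x=[0.4082 5.2192 8.7730] v=[0.4801 -0.0865 -2.3934]
Max displacement = 2.6505

Answer: 2.6505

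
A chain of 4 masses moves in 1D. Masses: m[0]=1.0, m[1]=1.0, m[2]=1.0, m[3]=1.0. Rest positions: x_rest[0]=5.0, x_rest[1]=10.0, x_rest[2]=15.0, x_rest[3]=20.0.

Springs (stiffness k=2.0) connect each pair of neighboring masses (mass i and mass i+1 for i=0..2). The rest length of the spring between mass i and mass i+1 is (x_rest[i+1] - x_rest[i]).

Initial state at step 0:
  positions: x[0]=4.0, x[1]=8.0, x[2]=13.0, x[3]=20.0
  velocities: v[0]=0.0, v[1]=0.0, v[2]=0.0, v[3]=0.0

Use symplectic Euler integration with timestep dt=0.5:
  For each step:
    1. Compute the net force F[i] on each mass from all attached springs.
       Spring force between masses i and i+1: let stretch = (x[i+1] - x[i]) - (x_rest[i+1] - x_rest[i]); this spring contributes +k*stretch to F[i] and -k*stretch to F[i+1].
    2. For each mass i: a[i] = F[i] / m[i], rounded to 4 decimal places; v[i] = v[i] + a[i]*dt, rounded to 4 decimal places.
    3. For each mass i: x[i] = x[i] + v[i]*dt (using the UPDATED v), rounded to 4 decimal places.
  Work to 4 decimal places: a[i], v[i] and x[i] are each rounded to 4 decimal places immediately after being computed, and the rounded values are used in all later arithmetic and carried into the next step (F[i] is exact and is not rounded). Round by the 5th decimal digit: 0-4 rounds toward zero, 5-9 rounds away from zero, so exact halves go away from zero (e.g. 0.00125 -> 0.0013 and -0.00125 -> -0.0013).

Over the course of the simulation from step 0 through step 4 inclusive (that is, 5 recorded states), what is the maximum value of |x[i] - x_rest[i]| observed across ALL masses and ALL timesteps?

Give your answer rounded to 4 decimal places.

Answer: 2.1250

Derivation:
Step 0: x=[4.0000 8.0000 13.0000 20.0000] v=[0.0000 0.0000 0.0000 0.0000]
Step 1: x=[3.5000 8.5000 14.0000 19.0000] v=[-1.0000 1.0000 2.0000 -2.0000]
Step 2: x=[3.0000 9.2500 14.7500 18.0000] v=[-1.0000 1.5000 1.5000 -2.0000]
Step 3: x=[3.1250 9.6250 14.3750 17.8750] v=[0.2500 0.7500 -0.7500 -0.2500]
Step 4: x=[4.0000 9.1250 13.3750 18.5000] v=[1.7500 -1.0000 -2.0000 1.2500]
Max displacement = 2.1250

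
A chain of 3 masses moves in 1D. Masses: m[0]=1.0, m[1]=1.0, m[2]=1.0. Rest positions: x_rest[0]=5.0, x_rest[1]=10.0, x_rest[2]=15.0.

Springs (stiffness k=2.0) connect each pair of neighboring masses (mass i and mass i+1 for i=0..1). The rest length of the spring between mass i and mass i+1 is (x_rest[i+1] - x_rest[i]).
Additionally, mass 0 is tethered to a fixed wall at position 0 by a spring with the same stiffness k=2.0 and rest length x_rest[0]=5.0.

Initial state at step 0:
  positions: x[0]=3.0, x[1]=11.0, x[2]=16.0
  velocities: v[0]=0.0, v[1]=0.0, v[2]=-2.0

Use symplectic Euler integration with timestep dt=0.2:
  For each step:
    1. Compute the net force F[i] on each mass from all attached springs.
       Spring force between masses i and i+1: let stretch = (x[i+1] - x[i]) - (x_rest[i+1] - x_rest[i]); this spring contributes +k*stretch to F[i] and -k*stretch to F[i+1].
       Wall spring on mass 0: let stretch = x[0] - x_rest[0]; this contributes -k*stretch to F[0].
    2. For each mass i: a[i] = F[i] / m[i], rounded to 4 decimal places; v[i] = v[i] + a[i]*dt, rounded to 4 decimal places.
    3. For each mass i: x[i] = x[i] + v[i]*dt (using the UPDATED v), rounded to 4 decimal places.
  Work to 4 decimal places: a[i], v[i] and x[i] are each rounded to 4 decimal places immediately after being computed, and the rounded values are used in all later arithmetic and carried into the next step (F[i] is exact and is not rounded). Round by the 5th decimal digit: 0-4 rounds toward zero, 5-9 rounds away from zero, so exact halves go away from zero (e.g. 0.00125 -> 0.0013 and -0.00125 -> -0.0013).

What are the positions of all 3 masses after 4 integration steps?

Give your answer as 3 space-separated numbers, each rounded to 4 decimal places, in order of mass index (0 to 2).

Answer: 5.8657 9.2492 14.4503

Derivation:
Step 0: x=[3.0000 11.0000 16.0000] v=[0.0000 0.0000 -2.0000]
Step 1: x=[3.4000 10.7600 15.6000] v=[2.0000 -1.2000 -2.0000]
Step 2: x=[4.1168 10.3184 15.2128] v=[3.5840 -2.2080 -1.9360]
Step 3: x=[5.0004 9.7722 14.8340] v=[4.4179 -2.7309 -1.8938]
Step 4: x=[5.8657 9.2492 14.4503] v=[4.3265 -2.6149 -1.9185]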